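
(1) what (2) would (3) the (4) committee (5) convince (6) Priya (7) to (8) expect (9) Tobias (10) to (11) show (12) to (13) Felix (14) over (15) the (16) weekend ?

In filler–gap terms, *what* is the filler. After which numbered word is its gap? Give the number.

11

Underlying clause: The committee would convince Priya to expect Tobias to show what to Felix over the weekend.
'what' functions as the direct object of 'show'. It moves to the left edge, and the trace sits right after 'show':
What would the committee convince Priya to expect Tobias to show ___ to Felix over the weekend?
'show' is word 11.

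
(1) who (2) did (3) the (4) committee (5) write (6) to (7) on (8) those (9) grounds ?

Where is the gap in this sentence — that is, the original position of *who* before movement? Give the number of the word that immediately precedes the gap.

Pre-movement form: The committee did write to who on those grounds.
'who' functions as the object of the preposition 'to'. It moves to the left edge, and the trace sits right after 'to':
Who did the committee write to ___ on those grounds?
'to' is word 6.

6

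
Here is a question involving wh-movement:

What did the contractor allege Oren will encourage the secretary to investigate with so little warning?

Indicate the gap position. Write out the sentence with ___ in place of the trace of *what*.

Before movement: The contractor did allege Oren will encourage the secretary to investigate what with so little warning.
'what' functions as the direct object of 'investigate'. The gap is right after 'investigate'.

What did the contractor allege Oren will encourage the secretary to investigate ___ with so little warning?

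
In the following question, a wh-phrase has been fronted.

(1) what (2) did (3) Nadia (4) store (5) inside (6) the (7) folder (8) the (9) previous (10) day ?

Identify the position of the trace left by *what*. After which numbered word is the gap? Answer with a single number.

4

Pre-movement form: Nadia did store what inside the folder the previous day.
'what' functions as the direct object of 'store'. Wh-movement fronts it, leaving a gap right after 'store':
What did Nadia store ___ inside the folder the previous day?
'store' is word 4.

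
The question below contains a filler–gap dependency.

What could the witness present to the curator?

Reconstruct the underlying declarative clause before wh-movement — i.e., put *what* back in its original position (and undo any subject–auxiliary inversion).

'what' is the direct object of 'present'. It moves to the left edge, and the trace sits right after 'present':
What could the witness present ___ to the curator?

The witness could present what to the curator.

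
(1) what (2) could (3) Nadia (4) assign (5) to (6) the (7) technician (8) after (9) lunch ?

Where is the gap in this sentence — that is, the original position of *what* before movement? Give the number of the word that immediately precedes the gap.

Underlying clause: Nadia could assign what to the technician after lunch.
The filler 'what' is interpreted as the direct object of 'assign'. Fronting leaves a gap immediately after 'assign':
What could Nadia assign ___ to the technician after lunch?
'assign' is word 4.

4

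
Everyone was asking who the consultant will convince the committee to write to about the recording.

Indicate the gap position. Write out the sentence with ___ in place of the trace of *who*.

Everyone was asking who the consultant will convince the committee to write to ___ about the recording.

In situ: The consultant will convince the committee to write to who about the recording.
The filler 'who' is interpreted as the object of the preposition 'to'. The gap is right after 'to'.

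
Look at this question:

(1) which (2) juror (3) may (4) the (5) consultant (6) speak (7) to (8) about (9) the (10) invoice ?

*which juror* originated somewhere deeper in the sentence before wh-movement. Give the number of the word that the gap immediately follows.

7

Underlying clause: The consultant may speak to which juror about the invoice.
'which juror' functions as the object of the preposition 'to'. Fronting leaves a gap immediately after 'to':
Which juror may the consultant speak to ___ about the invoice?
'to' is word 7.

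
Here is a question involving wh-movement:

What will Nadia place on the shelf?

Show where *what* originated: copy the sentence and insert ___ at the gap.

What will Nadia place ___ on the shelf?

Underlying clause: Nadia will place what on the shelf.
'what' is the direct object of 'place'. The gap is right after 'place'.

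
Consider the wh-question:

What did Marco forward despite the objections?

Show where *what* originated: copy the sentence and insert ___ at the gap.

Underlying clause: Marco did forward what despite the objections.
The filler 'what' is interpreted as the direct object of 'forward'. The gap is right after 'forward'.

What did Marco forward ___ despite the objections?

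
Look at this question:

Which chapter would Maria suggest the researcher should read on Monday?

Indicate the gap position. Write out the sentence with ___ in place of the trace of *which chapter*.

Pre-movement form: Maria would suggest the researcher should read which chapter on Monday.
'which chapter' is the direct object of 'read'. The gap is right after 'read'.

Which chapter would Maria suggest the researcher should read ___ on Monday?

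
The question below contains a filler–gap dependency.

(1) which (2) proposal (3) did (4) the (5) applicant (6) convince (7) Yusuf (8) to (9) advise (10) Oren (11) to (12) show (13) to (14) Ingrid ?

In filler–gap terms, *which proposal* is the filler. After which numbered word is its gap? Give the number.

Underlying clause: The applicant did convince Yusuf to advise Oren to show which proposal to Ingrid.
'which proposal' functions as the direct object of 'show'. It moves to the left edge, and the trace sits right after 'show':
Which proposal did the applicant convince Yusuf to advise Oren to show ___ to Ingrid?
'show' is word 12.

12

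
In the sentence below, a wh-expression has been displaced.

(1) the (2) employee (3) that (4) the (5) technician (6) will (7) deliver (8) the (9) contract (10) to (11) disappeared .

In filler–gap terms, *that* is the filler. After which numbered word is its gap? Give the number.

10

'that' functions as the object of the preposition 'to' (recipient of 'deliver'). Fronting leaves a gap immediately after 'to':
The employee that the technician will deliver the contract to ___ disappeared.
'to' is word 10.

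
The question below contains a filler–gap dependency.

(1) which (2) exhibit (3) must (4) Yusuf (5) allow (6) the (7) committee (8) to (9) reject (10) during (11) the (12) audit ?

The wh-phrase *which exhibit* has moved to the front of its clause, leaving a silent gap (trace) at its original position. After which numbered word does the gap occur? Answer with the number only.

9

Pre-movement form: Yusuf must allow the committee to reject which exhibit during the audit.
The filler 'which exhibit' is interpreted as the direct object of 'reject'. Fronting leaves a gap immediately after 'reject':
Which exhibit must Yusuf allow the committee to reject ___ during the audit?
'reject' is word 9.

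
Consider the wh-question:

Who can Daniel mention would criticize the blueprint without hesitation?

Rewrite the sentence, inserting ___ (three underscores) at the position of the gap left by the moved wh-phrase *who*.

Who can Daniel mention ___ would criticize the blueprint without hesitation?

Pre-movement form: Daniel can mention who would criticize the blueprint without hesitation.
'who' functions as the subject of the clause embedded under 'mention'. The gap is right after 'mention'.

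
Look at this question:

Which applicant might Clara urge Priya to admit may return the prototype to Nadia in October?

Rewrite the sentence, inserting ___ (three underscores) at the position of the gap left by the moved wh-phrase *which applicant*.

Before movement: Clara might urge Priya to admit which applicant may return the prototype to Nadia in October.
'which applicant' functions as the subject of the clause embedded under 'admit'. The gap is right after 'admit'.

Which applicant might Clara urge Priya to admit ___ may return the prototype to Nadia in October?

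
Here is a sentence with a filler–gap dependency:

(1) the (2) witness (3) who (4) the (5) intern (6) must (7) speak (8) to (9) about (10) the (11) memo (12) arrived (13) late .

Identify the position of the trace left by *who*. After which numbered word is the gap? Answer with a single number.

'who' is the object of the preposition 'to'. Fronting leaves a gap immediately after 'to':
The witness who the intern must speak to ___ about the memo arrived late.
'to' is word 8.

8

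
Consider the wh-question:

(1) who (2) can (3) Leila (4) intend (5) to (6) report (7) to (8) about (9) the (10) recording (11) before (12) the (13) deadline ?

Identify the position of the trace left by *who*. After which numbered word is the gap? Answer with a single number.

Before movement: Leila can intend to report to who about the recording before the deadline.
'who' functions as the object of the preposition 'to'. Wh-movement fronts it, leaving a gap right after 'to':
Who can Leila intend to report to ___ about the recording before the deadline?
'to' is word 7.

7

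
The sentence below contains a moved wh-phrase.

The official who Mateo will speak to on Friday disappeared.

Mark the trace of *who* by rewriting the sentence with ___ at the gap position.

The official who Mateo will speak to ___ on Friday disappeared.

'who' is the object of the preposition 'to'. The gap is right after 'to'.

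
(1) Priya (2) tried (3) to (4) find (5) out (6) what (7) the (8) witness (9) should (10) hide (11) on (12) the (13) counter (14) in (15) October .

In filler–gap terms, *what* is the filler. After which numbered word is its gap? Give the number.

Pre-movement form: The witness should hide what on the counter in October.
'what' functions as the direct object of 'hide'. It moves to the left edge, and the trace sits right after 'hide':
Priya tried to find out what the witness should hide ___ on the counter in October.
'hide' is word 10.

10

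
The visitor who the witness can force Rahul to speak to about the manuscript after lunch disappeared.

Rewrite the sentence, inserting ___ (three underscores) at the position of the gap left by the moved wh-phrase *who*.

The visitor who the witness can force Rahul to speak to ___ about the manuscript after lunch disappeared.

The filler 'who' is interpreted as the object of the preposition 'to'. The gap is right after 'to'.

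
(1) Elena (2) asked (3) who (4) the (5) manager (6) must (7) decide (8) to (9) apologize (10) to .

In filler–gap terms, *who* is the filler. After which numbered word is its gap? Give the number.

10

Before movement: The manager must decide to apologize to who.
'who' is the object of the preposition 'to'. It moves to the left edge, and the trace sits right after 'to':
Elena asked who the manager must decide to apologize to ___.
'to' is word 10.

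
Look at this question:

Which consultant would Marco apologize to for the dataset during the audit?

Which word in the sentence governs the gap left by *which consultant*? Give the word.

to

Underlying clause: Marco would apologize to which consultant for the dataset during the audit.
The filler 'which consultant' is interpreted as the object of the preposition 'to'. Fronting leaves a gap immediately after 'to':
Which consultant would Marco apologize to ___ for the dataset during the audit?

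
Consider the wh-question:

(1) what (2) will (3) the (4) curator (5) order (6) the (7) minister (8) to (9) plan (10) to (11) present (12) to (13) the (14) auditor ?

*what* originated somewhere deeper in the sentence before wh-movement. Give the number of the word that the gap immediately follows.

In situ: The curator will order the minister to plan to present what to the auditor.
The filler 'what' is interpreted as the direct object of 'present'. Fronting leaves a gap immediately after 'present':
What will the curator order the minister to plan to present ___ to the auditor?
'present' is word 11.

11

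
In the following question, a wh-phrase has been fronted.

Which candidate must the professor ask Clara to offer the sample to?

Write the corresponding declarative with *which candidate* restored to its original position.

'which candidate' functions as the object of the preposition 'to' (recipient of 'offer'). It moves to the left edge, and the trace sits right after 'to':
Which candidate must the professor ask Clara to offer the sample to ___?

The professor must ask Clara to offer the sample to which candidate.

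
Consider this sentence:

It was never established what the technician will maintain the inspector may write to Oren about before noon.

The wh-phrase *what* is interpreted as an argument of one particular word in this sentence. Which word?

about

Before movement: The technician will maintain the inspector may write to Oren about what before noon.
'what' functions as the object of the preposition 'about'. It moves to the left edge, and the trace sits right after 'about':
It was never established what the technician will maintain the inspector may write to Oren about ___ before noon.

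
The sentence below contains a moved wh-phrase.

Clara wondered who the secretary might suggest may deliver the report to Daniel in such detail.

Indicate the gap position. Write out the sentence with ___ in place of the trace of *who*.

Pre-movement form: The secretary might suggest who may deliver the report to Daniel in such detail.
The filler 'who' is interpreted as the subject of the clause embedded under 'suggest'. The gap is right after 'suggest'.

Clara wondered who the secretary might suggest ___ may deliver the report to Daniel in such detail.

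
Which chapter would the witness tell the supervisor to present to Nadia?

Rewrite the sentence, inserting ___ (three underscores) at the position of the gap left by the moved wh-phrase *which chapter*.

Pre-movement form: The witness would tell the supervisor to present which chapter to Nadia.
The filler 'which chapter' is interpreted as the direct object of 'present'. The gap is right after 'present'.

Which chapter would the witness tell the supervisor to present ___ to Nadia?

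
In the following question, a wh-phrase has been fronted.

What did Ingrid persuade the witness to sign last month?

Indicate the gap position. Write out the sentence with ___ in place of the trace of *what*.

What did Ingrid persuade the witness to sign ___ last month?

Before movement: Ingrid did persuade the witness to sign what last month.
The filler 'what' is interpreted as the direct object of 'sign'. The gap is right after 'sign'.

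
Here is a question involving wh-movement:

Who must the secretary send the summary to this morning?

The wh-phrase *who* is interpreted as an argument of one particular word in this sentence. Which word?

Before movement: The secretary must send the summary to who this morning.
'who' functions as the object of the preposition 'to' (recipient of 'send'). It moves to the left edge, and the trace sits right after 'to':
Who must the secretary send the summary to ___ this morning?

to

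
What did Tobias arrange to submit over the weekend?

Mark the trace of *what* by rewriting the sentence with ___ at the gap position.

Underlying clause: Tobias did arrange to submit what over the weekend.
The filler 'what' is interpreted as the direct object of 'submit'. The gap is right after 'submit'.

What did Tobias arrange to submit ___ over the weekend?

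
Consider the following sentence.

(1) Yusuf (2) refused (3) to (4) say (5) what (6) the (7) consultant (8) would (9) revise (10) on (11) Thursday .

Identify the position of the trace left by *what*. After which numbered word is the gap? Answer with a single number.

Before movement: The consultant would revise what on Thursday.
'what' is the direct object of 'revise'. Fronting leaves a gap immediately after 'revise':
Yusuf refused to say what the consultant would revise ___ on Thursday.
'revise' is word 9.

9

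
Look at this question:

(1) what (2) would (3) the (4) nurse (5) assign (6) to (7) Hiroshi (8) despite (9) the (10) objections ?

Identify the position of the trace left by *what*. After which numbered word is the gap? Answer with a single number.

5

Pre-movement form: The nurse would assign what to Hiroshi despite the objections.
'what' is the direct object of 'assign'. Wh-movement fronts it, leaving a gap right after 'assign':
What would the nurse assign ___ to Hiroshi despite the objections?
'assign' is word 5.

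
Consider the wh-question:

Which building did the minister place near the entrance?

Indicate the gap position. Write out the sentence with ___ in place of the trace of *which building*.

Which building did the minister place ___ near the entrance?

Underlying clause: The minister did place which building near the entrance.
'which building' is the direct object of 'place'. The gap is right after 'place'.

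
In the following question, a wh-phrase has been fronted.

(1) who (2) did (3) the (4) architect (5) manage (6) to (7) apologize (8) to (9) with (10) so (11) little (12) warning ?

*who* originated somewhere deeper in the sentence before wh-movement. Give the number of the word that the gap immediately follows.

In situ: The architect did manage to apologize to who with so little warning.
The filler 'who' is interpreted as the object of the preposition 'to'. Fronting leaves a gap immediately after 'to':
Who did the architect manage to apologize to ___ with so little warning?
'to' is word 8.

8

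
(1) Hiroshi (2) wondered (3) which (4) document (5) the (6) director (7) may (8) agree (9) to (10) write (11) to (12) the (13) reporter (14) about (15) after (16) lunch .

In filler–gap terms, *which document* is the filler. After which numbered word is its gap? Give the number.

In situ: The director may agree to write to the reporter about which document after lunch.
'which document' functions as the object of the preposition 'about'. Fronting leaves a gap immediately after 'about':
Hiroshi wondered which document the director may agree to write to the reporter about ___ after lunch.
'about' is word 14.

14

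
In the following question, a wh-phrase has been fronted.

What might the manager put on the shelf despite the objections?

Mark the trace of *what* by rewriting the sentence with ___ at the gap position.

What might the manager put ___ on the shelf despite the objections?

Before movement: The manager might put what on the shelf despite the objections.
The filler 'what' is interpreted as the direct object of 'put'. The gap is right after 'put'.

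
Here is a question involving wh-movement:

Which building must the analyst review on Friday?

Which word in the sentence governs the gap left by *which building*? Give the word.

review

Before movement: The analyst must review which building on Friday.
'which building' functions as the direct object of 'review'. It moves to the left edge, and the trace sits right after 'review':
Which building must the analyst review ___ on Friday?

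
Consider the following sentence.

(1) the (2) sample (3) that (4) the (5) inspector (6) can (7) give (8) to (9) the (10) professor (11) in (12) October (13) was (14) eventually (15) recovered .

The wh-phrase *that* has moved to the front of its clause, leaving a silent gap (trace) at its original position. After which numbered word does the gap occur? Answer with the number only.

'that' functions as the direct object of 'give'. Fronting leaves a gap immediately after 'give':
The sample that the inspector can give ___ to the professor in October was eventually recovered.
'give' is word 7.

7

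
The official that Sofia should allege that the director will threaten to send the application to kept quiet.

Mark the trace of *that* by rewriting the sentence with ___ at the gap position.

'that' functions as the object of the preposition 'to' (recipient of 'send'). The gap is right after 'to'.

The official that Sofia should allege that the director will threaten to send the application to ___ kept quiet.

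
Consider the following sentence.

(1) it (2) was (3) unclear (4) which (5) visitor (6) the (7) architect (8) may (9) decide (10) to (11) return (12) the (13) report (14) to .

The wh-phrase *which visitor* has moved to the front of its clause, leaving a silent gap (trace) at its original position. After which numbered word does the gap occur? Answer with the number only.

Before movement: The architect may decide to return the report to which visitor.
'which visitor' functions as the object of the preposition 'to' (recipient of 'return'). It moves to the left edge, and the trace sits right after 'to':
It was unclear which visitor the architect may decide to return the report to ___.
'to' is word 14.

14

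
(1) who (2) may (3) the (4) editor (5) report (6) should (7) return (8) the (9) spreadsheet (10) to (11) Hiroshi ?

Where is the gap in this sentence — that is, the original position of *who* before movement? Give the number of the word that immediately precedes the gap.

5

In situ: The editor may report who should return the spreadsheet to Hiroshi.
'who' functions as the subject of the clause embedded under 'report'. It moves to the left edge, and the trace sits right after 'report':
Who may the editor report ___ should return the spreadsheet to Hiroshi?
'report' is word 5.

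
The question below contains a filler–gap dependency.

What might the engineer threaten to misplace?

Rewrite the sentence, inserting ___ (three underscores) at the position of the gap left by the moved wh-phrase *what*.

What might the engineer threaten to misplace ___?

Underlying clause: The engineer might threaten to misplace what.
'what' functions as the direct object of 'misplace'. The gap is right after 'misplace'.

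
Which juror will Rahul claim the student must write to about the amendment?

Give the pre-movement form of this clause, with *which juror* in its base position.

The filler 'which juror' is interpreted as the object of the preposition 'to'. Wh-movement fronts it, leaving a gap right after 'to':
Which juror will Rahul claim the student must write to ___ about the amendment?

Rahul will claim the student must write to which juror about the amendment.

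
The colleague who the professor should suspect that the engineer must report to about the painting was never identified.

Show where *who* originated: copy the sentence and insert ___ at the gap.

The filler 'who' is interpreted as the object of the preposition 'to'. The gap is right after 'to'.

The colleague who the professor should suspect that the engineer must report to ___ about the painting was never identified.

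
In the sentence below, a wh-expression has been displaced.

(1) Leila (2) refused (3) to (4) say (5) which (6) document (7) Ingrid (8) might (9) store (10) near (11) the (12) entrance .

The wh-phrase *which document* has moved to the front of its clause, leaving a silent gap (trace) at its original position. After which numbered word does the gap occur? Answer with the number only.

9

Pre-movement form: Ingrid might store which document near the entrance.
'which document' is the direct object of 'store'. It moves to the left edge, and the trace sits right after 'store':
Leila refused to say which document Ingrid might store ___ near the entrance.
'store' is word 9.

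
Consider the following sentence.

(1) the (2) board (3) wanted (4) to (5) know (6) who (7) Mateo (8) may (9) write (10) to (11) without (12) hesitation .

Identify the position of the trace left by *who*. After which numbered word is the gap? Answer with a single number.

Before movement: Mateo may write to who without hesitation.
The filler 'who' is interpreted as the object of the preposition 'to'. It moves to the left edge, and the trace sits right after 'to':
The board wanted to know who Mateo may write to ___ without hesitation.
'to' is word 10.

10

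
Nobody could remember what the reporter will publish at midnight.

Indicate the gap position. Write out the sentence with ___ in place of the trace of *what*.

Before movement: The reporter will publish what at midnight.
'what' functions as the direct object of 'publish'. The gap is right after 'publish'.

Nobody could remember what the reporter will publish ___ at midnight.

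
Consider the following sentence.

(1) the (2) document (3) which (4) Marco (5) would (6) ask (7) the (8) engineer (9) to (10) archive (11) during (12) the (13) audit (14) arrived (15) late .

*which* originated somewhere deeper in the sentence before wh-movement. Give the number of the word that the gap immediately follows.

10

The filler 'which' is interpreted as the direct object of 'archive'. Fronting leaves a gap immediately after 'archive':
The document which Marco would ask the engineer to archive ___ during the audit arrived late.
'archive' is word 10.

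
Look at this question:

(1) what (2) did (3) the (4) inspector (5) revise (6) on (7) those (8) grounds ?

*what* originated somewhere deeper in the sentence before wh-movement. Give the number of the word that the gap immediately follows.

5

Underlying clause: The inspector did revise what on those grounds.
'what' functions as the direct object of 'revise'. Fronting leaves a gap immediately after 'revise':
What did the inspector revise ___ on those grounds?
'revise' is word 5.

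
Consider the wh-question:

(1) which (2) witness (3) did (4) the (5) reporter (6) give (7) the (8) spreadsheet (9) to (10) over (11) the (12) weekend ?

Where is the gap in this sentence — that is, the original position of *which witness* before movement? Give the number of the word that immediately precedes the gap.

9

Underlying clause: The reporter did give the spreadsheet to which witness over the weekend.
'which witness' functions as the object of the preposition 'to' (recipient of 'give'). It moves to the left edge, and the trace sits right after 'to':
Which witness did the reporter give the spreadsheet to ___ over the weekend?
'to' is word 9.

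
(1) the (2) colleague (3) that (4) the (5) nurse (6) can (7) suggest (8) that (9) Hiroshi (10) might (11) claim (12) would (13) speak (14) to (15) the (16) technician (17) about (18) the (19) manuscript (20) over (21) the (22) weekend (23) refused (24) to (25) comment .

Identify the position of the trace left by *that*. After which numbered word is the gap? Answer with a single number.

'that' functions as the subject of the clause embedded under 'claim'. Wh-movement fronts it, leaving a gap right after 'claim':
The colleague that the nurse can suggest that Hiroshi might claim ___ would speak to the technician about the manuscript over the weekend refused to comment.
'claim' is word 11.

11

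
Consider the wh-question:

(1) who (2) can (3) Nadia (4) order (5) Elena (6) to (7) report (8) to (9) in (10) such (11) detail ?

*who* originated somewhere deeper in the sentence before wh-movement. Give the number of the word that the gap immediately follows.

Before movement: Nadia can order Elena to report to who in such detail.
'who' is the object of the preposition 'to'. Wh-movement fronts it, leaving a gap right after 'to':
Who can Nadia order Elena to report to ___ in such detail?
'to' is word 8.

8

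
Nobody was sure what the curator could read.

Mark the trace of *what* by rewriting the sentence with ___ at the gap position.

In situ: The curator could read what.
The filler 'what' is interpreted as the direct object of 'read'. The gap is right after 'read'.

Nobody was sure what the curator could read ___.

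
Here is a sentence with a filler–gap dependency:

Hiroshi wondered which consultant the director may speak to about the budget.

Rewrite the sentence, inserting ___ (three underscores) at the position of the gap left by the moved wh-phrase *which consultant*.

Pre-movement form: The director may speak to which consultant about the budget.
The filler 'which consultant' is interpreted as the object of the preposition 'to'. The gap is right after 'to'.

Hiroshi wondered which consultant the director may speak to ___ about the budget.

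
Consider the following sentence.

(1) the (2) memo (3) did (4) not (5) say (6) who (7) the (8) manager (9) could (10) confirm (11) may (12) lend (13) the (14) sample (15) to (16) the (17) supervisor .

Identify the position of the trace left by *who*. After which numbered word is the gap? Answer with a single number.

10

Pre-movement form: The manager could confirm who may lend the sample to the supervisor.
'who' is the subject of the clause embedded under 'confirm'. Fronting leaves a gap immediately after 'confirm':
The memo did not say who the manager could confirm ___ may lend the sample to the supervisor.
'confirm' is word 10.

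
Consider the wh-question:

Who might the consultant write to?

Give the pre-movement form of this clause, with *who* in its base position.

'who' functions as the object of the preposition 'to'. Fronting leaves a gap immediately after 'to':
Who might the consultant write to ___?

The consultant might write to who.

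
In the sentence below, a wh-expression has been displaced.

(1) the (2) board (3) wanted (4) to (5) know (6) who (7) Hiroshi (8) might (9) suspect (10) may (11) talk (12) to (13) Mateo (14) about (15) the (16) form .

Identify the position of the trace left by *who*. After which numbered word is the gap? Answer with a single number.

Underlying clause: Hiroshi might suspect who may talk to Mateo about the form.
'who' functions as the subject of the clause embedded under 'suspect'. Wh-movement fronts it, leaving a gap right after 'suspect':
The board wanted to know who Hiroshi might suspect ___ may talk to Mateo about the form.
'suspect' is word 9.

9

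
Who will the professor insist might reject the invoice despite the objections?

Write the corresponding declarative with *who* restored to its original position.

The professor will insist who might reject the invoice despite the objections.

'who' functions as the subject of the clause embedded under 'insist'. It moves to the left edge, and the trace sits right after 'insist':
Who will the professor insist ___ might reject the invoice despite the objections?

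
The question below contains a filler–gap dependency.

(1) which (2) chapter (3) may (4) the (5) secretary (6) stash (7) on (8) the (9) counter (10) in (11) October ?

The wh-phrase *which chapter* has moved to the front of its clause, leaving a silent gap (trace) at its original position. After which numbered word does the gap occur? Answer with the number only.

6

Pre-movement form: The secretary may stash which chapter on the counter in October.
'which chapter' is the direct object of 'stash'. It moves to the left edge, and the trace sits right after 'stash':
Which chapter may the secretary stash ___ on the counter in October?
'stash' is word 6.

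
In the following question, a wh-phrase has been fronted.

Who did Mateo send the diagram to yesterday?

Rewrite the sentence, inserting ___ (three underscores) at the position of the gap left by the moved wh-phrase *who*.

Who did Mateo send the diagram to ___ yesterday?

Pre-movement form: Mateo did send the diagram to who yesterday.
The filler 'who' is interpreted as the object of the preposition 'to' (recipient of 'send'). The gap is right after 'to'.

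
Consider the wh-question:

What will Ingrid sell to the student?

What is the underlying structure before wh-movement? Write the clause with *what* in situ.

Ingrid will sell what to the student.

'what' is the direct object of 'sell'. It moves to the left edge, and the trace sits right after 'sell':
What will Ingrid sell ___ to the student?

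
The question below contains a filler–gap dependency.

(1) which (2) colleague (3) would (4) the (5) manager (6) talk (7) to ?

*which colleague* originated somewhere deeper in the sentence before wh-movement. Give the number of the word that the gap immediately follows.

Before movement: The manager would talk to which colleague.
'which colleague' functions as the object of the preposition 'to'. Fronting leaves a gap immediately after 'to':
Which colleague would the manager talk to ___?
'to' is word 7.

7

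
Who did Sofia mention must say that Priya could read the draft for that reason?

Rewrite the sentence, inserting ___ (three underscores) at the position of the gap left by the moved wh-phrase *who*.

Before movement: Sofia did mention who must say that Priya could read the draft for that reason.
The filler 'who' is interpreted as the subject of the clause embedded under 'mention'. The gap is right after 'mention'.

Who did Sofia mention ___ must say that Priya could read the draft for that reason?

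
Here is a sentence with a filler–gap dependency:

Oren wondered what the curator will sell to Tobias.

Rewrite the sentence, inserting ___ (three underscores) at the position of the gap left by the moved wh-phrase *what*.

Underlying clause: The curator will sell what to Tobias.
'what' functions as the direct object of 'sell'. The gap is right after 'sell'.

Oren wondered what the curator will sell ___ to Tobias.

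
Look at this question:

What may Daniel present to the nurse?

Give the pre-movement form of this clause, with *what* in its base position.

Daniel may present what to the nurse.

'what' functions as the direct object of 'present'. Wh-movement fronts it, leaving a gap right after 'present':
What may Daniel present ___ to the nurse?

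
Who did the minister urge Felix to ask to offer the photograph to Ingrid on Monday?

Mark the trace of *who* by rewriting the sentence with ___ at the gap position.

Before movement: The minister did urge Felix to ask who to offer the photograph to Ingrid on Monday.
'who' is the direct object of 'ask'. The gap is right after 'ask'.

Who did the minister urge Felix to ask ___ to offer the photograph to Ingrid on Monday?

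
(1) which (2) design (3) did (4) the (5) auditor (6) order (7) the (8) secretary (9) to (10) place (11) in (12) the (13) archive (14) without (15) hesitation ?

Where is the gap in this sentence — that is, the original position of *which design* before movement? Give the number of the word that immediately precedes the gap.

Before movement: The auditor did order the secretary to place which design in the archive without hesitation.
'which design' is the direct object of 'place'. Fronting leaves a gap immediately after 'place':
Which design did the auditor order the secretary to place ___ in the archive without hesitation?
'place' is word 10.

10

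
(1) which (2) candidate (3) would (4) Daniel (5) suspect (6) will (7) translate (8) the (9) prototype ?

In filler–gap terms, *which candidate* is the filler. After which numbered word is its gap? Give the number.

5

Pre-movement form: Daniel would suspect which candidate will translate the prototype.
The filler 'which candidate' is interpreted as the subject of the clause embedded under 'suspect'. It moves to the left edge, and the trace sits right after 'suspect':
Which candidate would Daniel suspect ___ will translate the prototype?
'suspect' is word 5.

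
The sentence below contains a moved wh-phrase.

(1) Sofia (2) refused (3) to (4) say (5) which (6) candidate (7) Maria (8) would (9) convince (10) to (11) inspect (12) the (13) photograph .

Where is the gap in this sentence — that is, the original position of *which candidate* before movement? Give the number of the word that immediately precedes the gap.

Underlying clause: Maria would convince which candidate to inspect the photograph.
'which candidate' functions as the direct object of 'convince'. It moves to the left edge, and the trace sits right after 'convince':
Sofia refused to say which candidate Maria would convince ___ to inspect the photograph.
'convince' is word 9.

9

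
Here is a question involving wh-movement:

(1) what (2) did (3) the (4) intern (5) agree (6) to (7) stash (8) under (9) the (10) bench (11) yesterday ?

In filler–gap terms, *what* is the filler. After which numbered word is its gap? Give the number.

Pre-movement form: The intern did agree to stash what under the bench yesterday.
'what' functions as the direct object of 'stash'. Wh-movement fronts it, leaving a gap right after 'stash':
What did the intern agree to stash ___ under the bench yesterday?
'stash' is word 7.

7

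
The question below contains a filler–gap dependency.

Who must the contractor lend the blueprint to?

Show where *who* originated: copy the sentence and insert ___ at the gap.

Who must the contractor lend the blueprint to ___?

Pre-movement form: The contractor must lend the blueprint to who.
The filler 'who' is interpreted as the object of the preposition 'to' (recipient of 'lend'). The gap is right after 'to'.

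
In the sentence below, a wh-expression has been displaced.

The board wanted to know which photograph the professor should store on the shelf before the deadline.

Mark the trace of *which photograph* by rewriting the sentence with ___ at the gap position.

The board wanted to know which photograph the professor should store ___ on the shelf before the deadline.

In situ: The professor should store which photograph on the shelf before the deadline.
The filler 'which photograph' is interpreted as the direct object of 'store'. The gap is right after 'store'.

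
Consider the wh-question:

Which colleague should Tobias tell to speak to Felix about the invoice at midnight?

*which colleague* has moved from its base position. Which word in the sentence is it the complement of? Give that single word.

tell

Before movement: Tobias should tell which colleague to speak to Felix about the invoice at midnight.
The filler 'which colleague' is interpreted as the direct object of 'tell'. It moves to the left edge, and the trace sits right after 'tell':
Which colleague should Tobias tell ___ to speak to Felix about the invoice at midnight?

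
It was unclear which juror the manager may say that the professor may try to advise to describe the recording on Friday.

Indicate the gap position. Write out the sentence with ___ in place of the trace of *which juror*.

Pre-movement form: The manager may say that the professor may try to advise which juror to describe the recording on Friday.
'which juror' functions as the direct object of 'advise'. The gap is right after 'advise'.

It was unclear which juror the manager may say that the professor may try to advise ___ to describe the recording on Friday.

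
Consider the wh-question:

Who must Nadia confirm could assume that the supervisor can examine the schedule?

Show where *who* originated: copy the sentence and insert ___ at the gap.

Before movement: Nadia must confirm who could assume that the supervisor can examine the schedule.
The filler 'who' is interpreted as the subject of the clause embedded under 'confirm'. The gap is right after 'confirm'.

Who must Nadia confirm ___ could assume that the supervisor can examine the schedule?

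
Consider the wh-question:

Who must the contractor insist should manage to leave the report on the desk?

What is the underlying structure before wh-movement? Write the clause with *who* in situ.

The filler 'who' is interpreted as the subject of the clause embedded under 'insist'. It moves to the left edge, and the trace sits right after 'insist':
Who must the contractor insist ___ should manage to leave the report on the desk?

The contractor must insist who should manage to leave the report on the desk.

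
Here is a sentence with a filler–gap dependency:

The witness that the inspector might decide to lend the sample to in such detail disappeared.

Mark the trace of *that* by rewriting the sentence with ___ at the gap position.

The filler 'that' is interpreted as the object of the preposition 'to' (recipient of 'lend'). The gap is right after 'to'.

The witness that the inspector might decide to lend the sample to ___ in such detail disappeared.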